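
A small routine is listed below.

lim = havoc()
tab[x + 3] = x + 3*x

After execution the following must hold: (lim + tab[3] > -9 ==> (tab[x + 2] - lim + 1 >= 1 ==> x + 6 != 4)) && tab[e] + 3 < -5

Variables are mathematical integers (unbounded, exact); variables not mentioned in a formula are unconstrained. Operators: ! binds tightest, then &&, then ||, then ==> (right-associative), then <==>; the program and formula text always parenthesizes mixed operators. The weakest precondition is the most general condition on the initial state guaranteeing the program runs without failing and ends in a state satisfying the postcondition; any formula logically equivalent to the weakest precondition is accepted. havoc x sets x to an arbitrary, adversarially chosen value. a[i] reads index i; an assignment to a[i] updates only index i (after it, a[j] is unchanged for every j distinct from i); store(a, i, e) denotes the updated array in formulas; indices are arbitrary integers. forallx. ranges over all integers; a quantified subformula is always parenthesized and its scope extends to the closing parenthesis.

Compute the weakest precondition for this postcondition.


Working backward. After the program, the postcondition (lim + tab[3] > -9 ==> (tab[x + 2] - lim + 1 >= 1 ==> x + 6 != 4)) && tab[e] + 3 < -5 must hold; in canonical form it is (tab[3] + lim > -9 ==> (tab[x + 2] >= lim ==> x != -2)) && tab[e] < -8.
Before tab[x + 3] := x + 3*x: (store(tab, x + 3, 4*x)[3] + lim > -9 ==> (store(tab, x + 3, 4*x)[x + 2] >= lim ==> x != -2)) && store(tab, x + 3, 4*x)[e] < -8
Before havoc lim: forall lim_1. ((store(tab, x + 3, 4*x)[3] + lim_1 > -9 ==> (store(tab, x + 3, 4*x)[x + 2] >= lim_1 ==> x != -2)) && store(tab, x + 3, 4*x)[e] < -8)
Answer: WP = forall lim_1. ((store(tab, x + 3, 4*x)[3] + lim_1 > -9 ==> (store(tab, x + 3, 4*x)[x + 2] >= lim_1 ==> x != -2)) && store(tab, x + 3, 4*x)[e] < -8)


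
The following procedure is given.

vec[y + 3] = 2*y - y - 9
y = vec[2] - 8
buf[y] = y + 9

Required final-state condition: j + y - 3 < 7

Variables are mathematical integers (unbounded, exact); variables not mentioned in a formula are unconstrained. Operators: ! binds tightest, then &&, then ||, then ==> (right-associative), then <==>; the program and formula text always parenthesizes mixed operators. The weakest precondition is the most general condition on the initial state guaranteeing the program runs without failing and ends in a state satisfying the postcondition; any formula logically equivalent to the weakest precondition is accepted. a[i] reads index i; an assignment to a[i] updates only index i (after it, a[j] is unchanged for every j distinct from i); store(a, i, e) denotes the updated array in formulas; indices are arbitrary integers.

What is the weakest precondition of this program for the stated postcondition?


Working backward. After the program, the postcondition j + y - 3 < 7 must hold; in canonical form it is j + y < 10.
Before buf[y] := y + 9: j + y < 10
Before y := vec[2] - 8: vec[2] + j < 18
Before vec[y + 3] := 2*y - y - 9: store(vec, y + 3, y - 9)[2] + j < 18
Answer: WP = store(vec, y + 3, y - 9)[2] + j < 18


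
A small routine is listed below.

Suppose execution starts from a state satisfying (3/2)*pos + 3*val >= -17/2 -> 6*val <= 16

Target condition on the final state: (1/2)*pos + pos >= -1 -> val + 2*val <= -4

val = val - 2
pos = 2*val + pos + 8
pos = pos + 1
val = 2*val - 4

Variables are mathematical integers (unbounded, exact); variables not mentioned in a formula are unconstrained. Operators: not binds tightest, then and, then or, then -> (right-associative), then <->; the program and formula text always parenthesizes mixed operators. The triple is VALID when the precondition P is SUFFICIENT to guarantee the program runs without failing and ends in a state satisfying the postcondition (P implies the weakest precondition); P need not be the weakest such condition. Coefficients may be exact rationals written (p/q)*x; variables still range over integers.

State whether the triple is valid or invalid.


Working backward. After the program, the postcondition (1/2)*pos + pos >= -1 -> val + 2*val <= -4 must hold; in canonical form it is (3/2)*pos >= -1 -> 3*val <= -4.
Before val := 2*val - 4: (3/2)*pos >= -1 -> 6*val <= 8
Before pos := pos + 1: (3/2)*pos >= -5/2 -> 6*val <= 8
Before pos := 2*val + pos + 8: (3/2)*pos + 3*val >= -29/2 -> 6*val <= 8
Before val := val - 2: (3/2)*pos + 3*val >= -17/2 -> 6*val <= 20
The weakest precondition is (3/2)*pos + 3*val >= -17/2 -> 6*val <= 20.
Check whether (3/2)*pos + 3*val >= -17/2 -> 6*val <= 16 implies it.
Every state satisfying the precondition satisfies the weakest precondition: the implication holds.
Answer: valid


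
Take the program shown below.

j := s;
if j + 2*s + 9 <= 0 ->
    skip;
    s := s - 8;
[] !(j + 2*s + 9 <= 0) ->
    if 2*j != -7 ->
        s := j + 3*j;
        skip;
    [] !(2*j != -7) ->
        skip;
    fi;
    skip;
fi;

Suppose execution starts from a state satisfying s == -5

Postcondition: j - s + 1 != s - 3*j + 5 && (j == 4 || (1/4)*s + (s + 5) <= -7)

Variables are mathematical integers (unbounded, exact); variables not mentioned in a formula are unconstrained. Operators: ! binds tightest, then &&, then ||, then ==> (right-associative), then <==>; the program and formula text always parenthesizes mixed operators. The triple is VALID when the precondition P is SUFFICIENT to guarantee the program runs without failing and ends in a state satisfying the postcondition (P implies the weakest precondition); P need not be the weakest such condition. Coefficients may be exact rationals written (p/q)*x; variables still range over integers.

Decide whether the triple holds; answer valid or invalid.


Working backward. After the program, the postcondition j - s + 1 != s - 3*j + 5 && (j == 4 || (1/4)*s + (s + 5) <= -7) must hold; in canonical form it is 4*j != 2*s + 4 && (j == 4 || (5/4)*s <= -12).
Then branch requires 4*j != 2*s - 12 && (j == 4 || (5/4)*s <= -2); else branch requires (2*j != -7 ==> (4*j != -4 && (j == 4 || 5*j <= -12))) && ((!(2*j != -7)) ==> (4*j != 2*s + 4 && (j == 4 || (5/4)*s <= -12))).
Before the if: (j + 2*s <= -9 ==> (4*j != 2*s - 12 && (j == 4 || (5/4)*s <= -2))) && ((!(j + 2*s <= -9)) ==> ((2*j != -7 ==> (4*j != -4 && (j == 4 || 5*j <= -12))) && ((!(2*j != -7)) ==> (4*j != 2*s + 4 && (j == 4 || (5/4)*s <= -12)))))
Before j := s: (3*s <= -9 ==> (2*s != -12 && (s == 4 || (5/4)*s <= -2))) && ((!(3*s <= -9)) ==> ((2*s != -7 ==> (4*s != -4 && (s == 4 || 5*s <= -12))) && ((!(2*s != -7)) ==> (2*s != 4 && (s == 4 || (5/4)*s <= -12)))))
The weakest precondition is (3*s <= -9 ==> (2*s != -12 && (s == 4 || (5/4)*s <= -2))) && ((!(3*s <= -9)) ==> ((2*s != -7 ==> (4*s != -4 && (s == 4 || 5*s <= -12))) && ((!(2*s != -7)) ==> (2*s != 4 && (s == 4 || (5/4)*s <= -12))))).
Check whether s == -5 implies it.
Every state satisfying the precondition satisfies the weakest precondition: the implication holds.
Answer: valid


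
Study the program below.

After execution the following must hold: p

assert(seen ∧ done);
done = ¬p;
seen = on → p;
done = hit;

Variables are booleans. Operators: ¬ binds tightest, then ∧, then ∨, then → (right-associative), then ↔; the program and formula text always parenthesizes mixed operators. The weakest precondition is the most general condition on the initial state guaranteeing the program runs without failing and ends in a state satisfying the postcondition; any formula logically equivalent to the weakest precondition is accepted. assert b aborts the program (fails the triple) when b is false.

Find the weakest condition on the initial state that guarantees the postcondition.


Working backward. After the program, p must hold.
Before done := hit: p
Before seen := on → p: p
Before done := ¬p: p
Before assert seen ∧ done: seen ∧ done ∧ p
Answer: WP = seen ∧ done ∧ p


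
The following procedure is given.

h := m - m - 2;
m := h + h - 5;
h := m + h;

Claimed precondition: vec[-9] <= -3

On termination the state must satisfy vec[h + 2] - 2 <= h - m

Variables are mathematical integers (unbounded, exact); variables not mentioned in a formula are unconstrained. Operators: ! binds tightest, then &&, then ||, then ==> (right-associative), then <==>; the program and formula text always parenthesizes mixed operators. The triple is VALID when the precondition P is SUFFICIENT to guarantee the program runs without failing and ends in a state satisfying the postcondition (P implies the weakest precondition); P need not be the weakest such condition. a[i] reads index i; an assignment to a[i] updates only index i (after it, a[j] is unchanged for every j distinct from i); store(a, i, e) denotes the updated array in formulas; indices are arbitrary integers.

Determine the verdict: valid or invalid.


Working backward. After the program, the postcondition vec[h + 2] - 2 <= h - m must hold; in canonical form it is vec[h + 2] + m <= h + 2.
Before h := m + h: vec[h + m + 2] <= h + 2
Before m := h + h - 5: vec[3*h - 3] <= h + 2
Before h := m - m - 2: vec[-9] <= 0
The weakest precondition is vec[-9] <= 0.
Check whether vec[-9] <= -3 implies it.
Every state satisfying the precondition satisfies the weakest precondition: the implication holds.
Answer: valid


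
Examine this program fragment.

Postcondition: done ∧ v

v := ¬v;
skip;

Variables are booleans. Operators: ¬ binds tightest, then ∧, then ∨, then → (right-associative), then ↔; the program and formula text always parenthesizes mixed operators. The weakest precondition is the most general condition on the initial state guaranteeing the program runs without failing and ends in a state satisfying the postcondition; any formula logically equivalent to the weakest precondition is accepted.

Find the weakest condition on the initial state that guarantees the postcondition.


Working backward. After the program, done ∧ v must hold.
Before skip: done ∧ v
Before v := ¬v: done ∧ (¬v)
Answer: WP = done ∧ (¬v)


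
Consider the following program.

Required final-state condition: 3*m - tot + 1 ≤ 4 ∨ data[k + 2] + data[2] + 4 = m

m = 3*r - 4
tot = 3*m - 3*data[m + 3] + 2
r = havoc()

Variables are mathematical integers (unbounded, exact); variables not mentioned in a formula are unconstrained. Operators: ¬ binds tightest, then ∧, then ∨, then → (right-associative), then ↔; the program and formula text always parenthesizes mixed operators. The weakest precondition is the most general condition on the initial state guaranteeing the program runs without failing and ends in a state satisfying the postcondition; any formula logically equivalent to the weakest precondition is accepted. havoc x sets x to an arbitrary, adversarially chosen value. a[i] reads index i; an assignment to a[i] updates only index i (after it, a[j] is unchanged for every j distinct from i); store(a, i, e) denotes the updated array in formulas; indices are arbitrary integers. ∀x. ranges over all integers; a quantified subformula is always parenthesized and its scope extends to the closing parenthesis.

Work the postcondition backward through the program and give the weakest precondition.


Working backward. After the program, the postcondition 3*m - tot + 1 ≤ 4 ∨ data[k + 2] + data[2] + 4 = m must hold; in canonical form it is 3*m ≤ tot + 3 ∨ data[k + 2] + data[2] = m - 4.
Before havoc r: 3*m ≤ tot + 3 ∨ data[k + 2] + data[2] = m - 4
Before tot := 3*m - 3*data[m + 3] + 2: 3*data[m + 3] ≤ 5 ∨ data[k + 2] + data[2] = m - 4
Before m := 3*r - 4: 3*data[3*r - 1] ≤ 5 ∨ data[k + 2] + data[2] = 3*r - 8
Answer: WP = 3*data[3*r - 1] ≤ 5 ∨ data[k + 2] + data[2] = 3*r - 8


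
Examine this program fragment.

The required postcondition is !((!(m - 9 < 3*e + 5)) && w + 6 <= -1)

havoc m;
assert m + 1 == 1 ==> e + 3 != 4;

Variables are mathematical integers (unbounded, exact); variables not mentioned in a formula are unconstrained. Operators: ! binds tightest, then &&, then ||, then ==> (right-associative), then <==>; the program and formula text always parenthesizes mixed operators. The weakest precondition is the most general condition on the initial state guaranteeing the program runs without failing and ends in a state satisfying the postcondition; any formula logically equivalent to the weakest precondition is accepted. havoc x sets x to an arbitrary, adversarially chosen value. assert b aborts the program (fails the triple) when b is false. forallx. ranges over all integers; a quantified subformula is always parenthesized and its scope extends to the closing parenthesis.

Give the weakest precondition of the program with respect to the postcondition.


Working backward. After the program, the postcondition !((!(m - 9 < 3*e + 5)) && w + 6 <= -1) must hold; in canonical form it is !((!(m < 3*e + 14)) && w <= -7).
Before assert m + 1 == 1 ==> e + 3 != 4: (m == 0 ==> e != 1) && (!((!(m < 3*e + 14)) && w <= -7))
Before havoc m: forall m_1. ((m_1 == 0 ==> e != 1) && (!((!(m_1 < 3*e + 14)) && w <= -7)))
Answer: WP = forall m_1. ((m_1 == 0 ==> e != 1) && (!((!(m_1 < 3*e + 14)) && w <= -7)))


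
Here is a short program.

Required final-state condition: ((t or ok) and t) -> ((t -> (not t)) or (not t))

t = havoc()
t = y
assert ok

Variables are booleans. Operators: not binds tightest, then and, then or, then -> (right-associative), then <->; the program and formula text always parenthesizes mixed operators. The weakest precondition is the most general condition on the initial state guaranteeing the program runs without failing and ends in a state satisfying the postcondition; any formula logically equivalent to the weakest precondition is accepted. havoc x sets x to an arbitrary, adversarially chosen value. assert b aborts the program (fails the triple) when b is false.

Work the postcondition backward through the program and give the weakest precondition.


Working backward. After the program, ((t or ok) and t) -> ((t -> (not t)) or (not t)) must hold.
Before assert ok: ok and (((t or ok) and t) -> ((t -> (not t)) or (not t)))
Before t := y: ok and (((y or ok) and y) -> ((y -> (not y)) or (not y)))
Before havoc t: ok and (((y or ok) and y) -> ((y -> (not y)) or (not y)))
Answer: WP = ok and (((y or ok) and y) -> ((y -> (not y)) or (not y)))


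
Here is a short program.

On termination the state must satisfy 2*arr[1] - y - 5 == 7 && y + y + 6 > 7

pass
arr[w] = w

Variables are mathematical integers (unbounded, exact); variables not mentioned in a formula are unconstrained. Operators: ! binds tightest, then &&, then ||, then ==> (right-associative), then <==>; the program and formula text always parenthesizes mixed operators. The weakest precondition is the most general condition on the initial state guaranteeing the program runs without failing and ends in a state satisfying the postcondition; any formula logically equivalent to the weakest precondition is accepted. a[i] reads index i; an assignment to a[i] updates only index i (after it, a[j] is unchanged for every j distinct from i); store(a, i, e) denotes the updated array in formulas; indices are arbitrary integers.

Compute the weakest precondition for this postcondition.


Working backward. After the program, the postcondition 2*arr[1] - y - 5 == 7 && y + y + 6 > 7 must hold; in canonical form it is 2*arr[1] == y + 12 && 2*y > 1.
Before arr[w] := w: 2*store(arr, w, w)[1] == y + 12 && 2*y > 1
Before skip: 2*store(arr, w, w)[1] == y + 12 && 2*y > 1
Answer: WP = 2*store(arr, w, w)[1] == y + 12 && 2*y > 1


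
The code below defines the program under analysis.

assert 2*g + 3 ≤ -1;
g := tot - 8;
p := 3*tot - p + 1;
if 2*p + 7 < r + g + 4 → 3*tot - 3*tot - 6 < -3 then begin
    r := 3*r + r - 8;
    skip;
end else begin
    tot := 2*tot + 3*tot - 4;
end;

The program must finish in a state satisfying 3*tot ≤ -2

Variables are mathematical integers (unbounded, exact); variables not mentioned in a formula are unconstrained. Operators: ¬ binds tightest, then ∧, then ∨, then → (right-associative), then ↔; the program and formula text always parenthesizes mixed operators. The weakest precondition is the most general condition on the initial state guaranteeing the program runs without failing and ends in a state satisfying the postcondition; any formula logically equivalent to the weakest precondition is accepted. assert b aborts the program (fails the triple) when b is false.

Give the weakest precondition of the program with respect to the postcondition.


Working backward. After the program, 3*tot ≤ -2 must hold.
Then branch requires 3*tot ≤ -2; else branch requires 15*tot ≤ 10.
Before the if: 3*tot ≤ -2
Before p := 3*tot - p + 1: 3*tot ≤ -2
Before g := tot - 8: 3*tot ≤ -2
Before assert 2*g + 3 ≤ -1: 2*g ≤ -4 ∧ 3*tot ≤ -2
Answer: WP = 2*g ≤ -4 ∧ 3*tot ≤ -2


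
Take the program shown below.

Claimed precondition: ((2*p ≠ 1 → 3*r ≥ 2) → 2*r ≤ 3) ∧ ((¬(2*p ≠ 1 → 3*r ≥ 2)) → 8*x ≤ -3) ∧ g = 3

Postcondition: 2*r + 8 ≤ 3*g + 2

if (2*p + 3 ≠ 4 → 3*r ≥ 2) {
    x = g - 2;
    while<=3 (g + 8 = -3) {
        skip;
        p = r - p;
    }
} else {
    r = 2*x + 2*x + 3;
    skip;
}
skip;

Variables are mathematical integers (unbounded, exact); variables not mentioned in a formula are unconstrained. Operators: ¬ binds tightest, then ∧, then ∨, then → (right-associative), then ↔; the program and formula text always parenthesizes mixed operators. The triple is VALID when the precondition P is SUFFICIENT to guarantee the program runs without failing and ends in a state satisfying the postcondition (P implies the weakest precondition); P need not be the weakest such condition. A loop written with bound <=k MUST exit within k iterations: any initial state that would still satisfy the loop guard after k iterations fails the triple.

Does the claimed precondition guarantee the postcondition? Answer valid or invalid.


Working backward. After the program, the postcondition 2*r + 8 ≤ 3*g + 2 must hold; in canonical form it is 2*r ≤ 3*g - 6.
Before skip: 2*r ≤ 3*g - 6
Then branch requires (g = -11 → ((g = -11 → ((g = -11 → ((¬(g = -11)) ∧ 2*r ≤ 3*g - 6)) ∧ ((¬(g = -11)) → 2*r ≤ 3*g - 6))) ∧ ((¬(g = -11)) → 2*r ≤ 3*g - 6))) ∧ ((¬(g = -11)) → 2*r ≤ 3*g - 6); else branch requires 8*x ≤ 3*g - 12.
Before the if: ((2*p ≠ 1 → 3*r ≥ 2) → ((g = -11 → ((g = -11 → ((g = -11 → ((¬(g = -11)) ∧ 2*r ≤ 3*g - 6)) ∧ ((¬(g = -11)) → 2*r ≤ 3*g - 6))) ∧ ((¬(g = -11)) → 2*r ≤ 3*g - 6))) ∧ ((¬(g = -11)) → 2*r ≤ 3*g - 6))) ∧ ((¬(2*p ≠ 1 → 3*r ≥ 2)) → 8*x ≤ 3*g - 12)
The weakest precondition is ((2*p ≠ 1 → 3*r ≥ 2) → ((g = -11 → ((g = -11 → ((g = -11 → ((¬(g = -11)) ∧ 2*r ≤ 3*g - 6)) ∧ ((¬(g = -11)) → 2*r ≤ 3*g - 6))) ∧ ((¬(g = -11)) → 2*r ≤ 3*g - 6))) ∧ ((¬(g = -11)) → 2*r ≤ 3*g - 6))) ∧ ((¬(2*p ≠ 1 → 3*r ≥ 2)) → 8*x ≤ 3*g - 12).
Check whether ((2*p ≠ 1 → 3*r ≥ 2) → 2*r ≤ 3) ∧ ((¬(2*p ≠ 1 → 3*r ≥ 2)) → 8*x ≤ -3) ∧ g = 3 implies it.
Every state satisfying the precondition satisfies the weakest precondition: the implication holds.
Answer: valid


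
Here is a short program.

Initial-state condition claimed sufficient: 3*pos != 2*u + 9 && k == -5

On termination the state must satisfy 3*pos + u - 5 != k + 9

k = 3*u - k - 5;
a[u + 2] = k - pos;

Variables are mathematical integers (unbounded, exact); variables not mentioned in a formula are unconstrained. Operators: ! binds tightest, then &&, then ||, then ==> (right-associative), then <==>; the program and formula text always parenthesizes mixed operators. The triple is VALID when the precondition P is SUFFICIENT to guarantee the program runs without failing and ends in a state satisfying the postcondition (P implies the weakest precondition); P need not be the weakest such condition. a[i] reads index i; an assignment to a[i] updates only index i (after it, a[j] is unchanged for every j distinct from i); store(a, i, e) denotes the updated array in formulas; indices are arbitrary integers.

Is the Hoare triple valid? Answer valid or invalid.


Working backward. After the program, the postcondition 3*pos + u - 5 != k + 9 must hold; in canonical form it is 3*pos + u != k + 14.
Before a[u + 2] := k - pos: 3*pos + u != k + 14
Before k := 3*u - k - 5: k + 3*pos != 2*u + 9
The weakest precondition is k + 3*pos != 2*u + 9.
Check whether 3*pos != 2*u + 9 && k == -5 implies it.
Countermodel: at the initial state k = -5, pos = 0, u = -7, the precondition holds but the weakest precondition fails.
Answer: invalid


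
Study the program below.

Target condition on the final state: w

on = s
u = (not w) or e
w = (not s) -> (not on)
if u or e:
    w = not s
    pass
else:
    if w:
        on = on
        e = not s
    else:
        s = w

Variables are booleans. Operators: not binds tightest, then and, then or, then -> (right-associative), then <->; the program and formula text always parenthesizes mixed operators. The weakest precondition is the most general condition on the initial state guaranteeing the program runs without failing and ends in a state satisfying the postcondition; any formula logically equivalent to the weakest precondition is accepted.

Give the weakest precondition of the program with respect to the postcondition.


Working backward. After the program, w must hold.
Then branch requires not s; else branch requires (not w) -> w.
Before the if: ((u or e) -> (not s)) and ((not (u or e)) -> ((not w) -> w))
Before w := (not s) -> (not on): ((u or e) -> (not s)) and ((not (u or e)) -> ((not ((not s) -> (not on))) -> ((not s) -> (not on))))
Before u := (not w) or e: (((not w) or e) -> (not s)) and ((not ((not w) or e)) -> ((not ((not s) -> (not on))) -> ((not s) -> (not on))))
Before on := s: ((not w) or e) -> (not s)
Answer: WP = ((not w) or e) -> (not s)


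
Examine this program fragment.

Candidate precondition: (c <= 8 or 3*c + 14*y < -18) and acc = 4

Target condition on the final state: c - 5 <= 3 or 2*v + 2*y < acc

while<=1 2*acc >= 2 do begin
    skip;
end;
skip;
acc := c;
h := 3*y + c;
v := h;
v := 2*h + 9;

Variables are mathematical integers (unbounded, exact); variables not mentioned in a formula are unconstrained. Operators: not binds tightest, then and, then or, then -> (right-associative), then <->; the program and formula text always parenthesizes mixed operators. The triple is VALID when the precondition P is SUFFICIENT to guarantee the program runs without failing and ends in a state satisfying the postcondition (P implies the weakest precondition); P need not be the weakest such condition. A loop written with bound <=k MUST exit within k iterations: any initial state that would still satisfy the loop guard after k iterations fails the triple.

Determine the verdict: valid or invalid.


Working backward. After the program, the postcondition c - 5 <= 3 or 2*v + 2*y < acc must hold; in canonical form it is c <= 8 or 2*v + 2*y < acc.
Before v := 2*h + 9: c <= 8 or 4*h + 2*y < acc - 18
Before v := h: c <= 8 or 4*h + 2*y < acc - 18
Before h := 3*y + c: c <= 8 or 4*c + 14*y < acc - 18
Before acc := c: c <= 8 or 3*c + 14*y < -18
Before skip: c <= 8 or 3*c + 14*y < -18
Before the loop (bound <=1), unroll the exhaustion recursion (WP_0 = exit-now case; WP_j = one more guarded iteration, up to j = 1):
  WP_0: (not (2*acc >= 2)) and (c <= 8 or 3*c + 14*y < -18)
  WP_1: (2*acc >= 2 -> ((not (2*acc >= 2)) and (c <= 8 or 3*c + 14*y < -18))) and ((not (2*acc >= 2)) -> (c <= 8 or 3*c + 14*y < -18))
So before the loop: (2*acc >= 2 -> ((not (2*acc >= 2)) and (c <= 8 or 3*c + 14*y < -18))) and ((not (2*acc >= 2)) -> (c <= 8 or 3*c + 14*y < -18))
The weakest precondition is (2*acc >= 2 -> ((not (2*acc >= 2)) and (c <= 8 or 3*c + 14*y < -18))) and ((not (2*acc >= 2)) -> (c <= 8 or 3*c + 14*y < -18)).
Check whether (c <= 8 or 3*c + 14*y < -18) and acc = 4 implies it.
Countermodel: at the initial state acc = 4, c = 17, y = -5, the precondition holds but the weakest precondition fails.
Answer: invalid


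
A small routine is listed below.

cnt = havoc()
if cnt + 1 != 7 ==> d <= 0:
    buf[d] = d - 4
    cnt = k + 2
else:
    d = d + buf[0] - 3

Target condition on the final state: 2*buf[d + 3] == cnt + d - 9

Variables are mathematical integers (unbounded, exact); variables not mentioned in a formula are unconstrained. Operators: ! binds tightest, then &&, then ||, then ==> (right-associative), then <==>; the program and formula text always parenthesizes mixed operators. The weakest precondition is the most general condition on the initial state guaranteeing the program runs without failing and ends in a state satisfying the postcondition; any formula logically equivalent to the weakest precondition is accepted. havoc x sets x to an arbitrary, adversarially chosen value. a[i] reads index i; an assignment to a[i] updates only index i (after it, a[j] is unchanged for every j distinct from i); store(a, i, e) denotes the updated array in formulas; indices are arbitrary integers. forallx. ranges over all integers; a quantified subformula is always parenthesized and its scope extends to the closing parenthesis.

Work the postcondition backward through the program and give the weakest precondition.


Working backward. After the program, 2*buf[d + 3] == cnt + d - 9 must hold.
Then branch requires 2*store(buf, d, d - 4)[d + 3] == d + k - 7; else branch requires 2*buf[buf[0] + d] == buf[0] + cnt + d - 12.
Before the if: ((cnt != 6 ==> d <= 0) ==> 2*store(buf, d, d - 4)[d + 3] == d + k - 7) && ((!(cnt != 6 ==> d <= 0)) ==> 2*buf[buf[0] + d] == buf[0] + cnt + d - 12)
Before havoc cnt: forall cnt_1. (((cnt_1 != 6 ==> d <= 0) ==> 2*store(buf, d, d - 4)[d + 3] == d + k - 7) && ((!(cnt_1 != 6 ==> d <= 0)) ==> 2*buf[buf[0] + d] == buf[0] + cnt_1 + d - 12))
Answer: WP = forall cnt_1. (((cnt_1 != 6 ==> d <= 0) ==> 2*store(buf, d, d - 4)[d + 3] == d + k - 7) && ((!(cnt_1 != 6 ==> d <= 0)) ==> 2*buf[buf[0] + d] == buf[0] + cnt_1 + d - 12))


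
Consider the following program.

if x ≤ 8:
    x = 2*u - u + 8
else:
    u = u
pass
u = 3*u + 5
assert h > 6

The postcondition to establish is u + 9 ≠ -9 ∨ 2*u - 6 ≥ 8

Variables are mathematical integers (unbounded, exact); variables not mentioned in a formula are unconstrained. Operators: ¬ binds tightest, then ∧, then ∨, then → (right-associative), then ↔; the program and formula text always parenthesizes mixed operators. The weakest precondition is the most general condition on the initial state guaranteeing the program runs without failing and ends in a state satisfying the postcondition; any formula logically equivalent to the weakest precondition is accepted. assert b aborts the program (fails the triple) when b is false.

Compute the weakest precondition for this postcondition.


Working backward. After the program, the postcondition u + 9 ≠ -9 ∨ 2*u - 6 ≥ 8 must hold; in canonical form it is u ≠ -18 ∨ 2*u ≥ 14.
Before assert h > 6: h > 6 ∧ (u ≠ -18 ∨ 2*u ≥ 14)
Before u := 3*u + 5: h > 6 ∧ (3*u ≠ -23 ∨ 6*u ≥ 4)
Before skip: h > 6 ∧ (3*u ≠ -23 ∨ 6*u ≥ 4)
Then branch requires h > 6 ∧ (3*u ≠ -23 ∨ 6*u ≥ 4); else branch requires h > 6 ∧ (3*u ≠ -23 ∨ 6*u ≥ 4).
Before the if: (x ≤ 8 → (h > 6 ∧ (3*u ≠ -23 ∨ 6*u ≥ 4))) ∧ ((¬(x ≤ 8)) → (h > 6 ∧ (3*u ≠ -23 ∨ 6*u ≥ 4)))
Answer: WP = (x ≤ 8 → (h > 6 ∧ (3*u ≠ -23 ∨ 6*u ≥ 4))) ∧ ((¬(x ≤ 8)) → (h > 6 ∧ (3*u ≠ -23 ∨ 6*u ≥ 4)))


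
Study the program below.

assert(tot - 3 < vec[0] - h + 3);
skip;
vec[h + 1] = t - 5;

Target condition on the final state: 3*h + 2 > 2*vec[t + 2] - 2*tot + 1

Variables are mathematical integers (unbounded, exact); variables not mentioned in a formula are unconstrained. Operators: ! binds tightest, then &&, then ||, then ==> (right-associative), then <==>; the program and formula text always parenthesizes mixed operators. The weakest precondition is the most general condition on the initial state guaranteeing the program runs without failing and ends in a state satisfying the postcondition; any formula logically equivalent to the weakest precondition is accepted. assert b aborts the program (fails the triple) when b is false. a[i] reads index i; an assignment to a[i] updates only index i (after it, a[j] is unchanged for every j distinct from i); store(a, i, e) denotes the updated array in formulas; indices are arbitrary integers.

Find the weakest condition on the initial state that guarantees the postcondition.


Working backward. After the program, the postcondition 3*h + 2 > 2*vec[t + 2] - 2*tot + 1 must hold; in canonical form it is 3*h + 2*tot > 2*vec[t + 2] - 1.
Before vec[h + 1] := t - 5: 3*h + 2*tot > 2*store(vec, h + 1, t - 5)[t + 2] - 1
Before skip: 3*h + 2*tot > 2*store(vec, h + 1, t - 5)[t + 2] - 1
Before assert tot - 3 < vec[0] - h + 3: h + tot < vec[0] + 6 && 3*h + 2*tot > 2*store(vec, h + 1, t - 5)[t + 2] - 1
Answer: WP = h + tot < vec[0] + 6 && 3*h + 2*tot > 2*store(vec, h + 1, t - 5)[t + 2] - 1


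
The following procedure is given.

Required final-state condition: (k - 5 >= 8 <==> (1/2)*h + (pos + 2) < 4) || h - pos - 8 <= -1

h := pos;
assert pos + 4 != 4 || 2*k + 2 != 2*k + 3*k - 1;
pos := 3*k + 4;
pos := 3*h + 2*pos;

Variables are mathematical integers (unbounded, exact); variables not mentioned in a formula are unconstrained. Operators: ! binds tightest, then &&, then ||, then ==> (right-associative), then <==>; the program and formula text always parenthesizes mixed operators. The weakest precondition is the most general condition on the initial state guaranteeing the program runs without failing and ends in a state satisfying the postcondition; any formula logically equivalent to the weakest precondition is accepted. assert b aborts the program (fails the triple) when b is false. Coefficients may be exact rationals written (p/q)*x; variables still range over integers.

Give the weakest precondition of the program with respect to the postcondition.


Working backward. After the program, the postcondition (k - 5 >= 8 <==> (1/2)*h + (pos + 2) < 4) || h - pos - 8 <= -1 must hold; in canonical form it is (k >= 13 <==> (1/2)*h + pos < 2) || h <= pos + 7.
Before pos := 3*h + 2*pos: (k >= 13 <==> (7/2)*h + 2*pos < 2) || 2*h + 2*pos >= -7
Before pos := 3*k + 4: (k >= 13 <==> (7/2)*h + 6*k < -6) || 2*h + 6*k >= -15
Before assert pos + 4 != 4 || 2*k + 2 != 2*k + 3*k - 1: (pos != 0 || 3*k != 3) && ((k >= 13 <==> (7/2)*h + 6*k < -6) || 2*h + 6*k >= -15)
Before h := pos: (pos != 0 || 3*k != 3) && ((k >= 13 <==> 6*k + (7/2)*pos < -6) || 6*k + 2*pos >= -15)
Answer: WP = (pos != 0 || 3*k != 3) && ((k >= 13 <==> 6*k + (7/2)*pos < -6) || 6*k + 2*pos >= -15)


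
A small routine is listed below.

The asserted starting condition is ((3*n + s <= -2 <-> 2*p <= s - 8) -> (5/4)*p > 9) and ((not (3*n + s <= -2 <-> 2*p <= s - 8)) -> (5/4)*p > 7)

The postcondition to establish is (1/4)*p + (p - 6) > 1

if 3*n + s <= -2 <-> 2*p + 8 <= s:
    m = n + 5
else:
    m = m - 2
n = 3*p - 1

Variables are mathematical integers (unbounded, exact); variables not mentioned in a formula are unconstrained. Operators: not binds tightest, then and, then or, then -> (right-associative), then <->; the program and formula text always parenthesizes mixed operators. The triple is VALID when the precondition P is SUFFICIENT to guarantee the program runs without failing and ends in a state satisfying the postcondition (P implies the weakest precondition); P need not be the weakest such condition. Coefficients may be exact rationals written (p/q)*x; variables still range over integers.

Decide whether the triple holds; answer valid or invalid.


Working backward. After the program, the postcondition (1/4)*p + (p - 6) > 1 must hold; in canonical form it is (5/4)*p > 7.
Before n := 3*p - 1: (5/4)*p > 7
Then branch requires (5/4)*p > 7; else branch requires (5/4)*p > 7.
Before the if: ((3*n + s <= -2 <-> 2*p <= s - 8) -> (5/4)*p > 7) and ((not (3*n + s <= -2 <-> 2*p <= s - 8)) -> (5/4)*p > 7)
The weakest precondition is ((3*n + s <= -2 <-> 2*p <= s - 8) -> (5/4)*p > 7) and ((not (3*n + s <= -2 <-> 2*p <= s - 8)) -> (5/4)*p > 7).
Check whether ((3*n + s <= -2 <-> 2*p <= s - 8) -> (5/4)*p > 9) and ((not (3*n + s <= -2 <-> 2*p <= s - 8)) -> (5/4)*p > 7) implies it.
Every state satisfying the precondition satisfies the weakest precondition: the implication holds.
Answer: valid


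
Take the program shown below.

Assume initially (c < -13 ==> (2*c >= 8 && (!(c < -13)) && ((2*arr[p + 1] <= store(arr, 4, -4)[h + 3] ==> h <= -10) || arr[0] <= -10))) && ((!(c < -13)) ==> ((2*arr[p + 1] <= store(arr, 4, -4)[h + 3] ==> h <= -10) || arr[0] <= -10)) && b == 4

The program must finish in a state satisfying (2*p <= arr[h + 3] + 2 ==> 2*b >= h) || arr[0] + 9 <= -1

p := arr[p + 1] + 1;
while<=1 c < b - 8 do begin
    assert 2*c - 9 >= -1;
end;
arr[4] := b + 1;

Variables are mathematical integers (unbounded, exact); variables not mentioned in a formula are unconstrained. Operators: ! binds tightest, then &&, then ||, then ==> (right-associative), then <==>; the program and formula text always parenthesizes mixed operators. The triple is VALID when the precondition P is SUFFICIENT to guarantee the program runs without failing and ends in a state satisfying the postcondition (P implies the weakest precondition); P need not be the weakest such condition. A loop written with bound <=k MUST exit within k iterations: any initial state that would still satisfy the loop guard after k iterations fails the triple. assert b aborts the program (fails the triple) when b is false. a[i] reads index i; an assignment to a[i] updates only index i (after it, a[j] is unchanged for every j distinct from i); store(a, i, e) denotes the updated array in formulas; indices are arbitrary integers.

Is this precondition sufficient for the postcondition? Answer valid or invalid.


Working backward. After the program, the postcondition (2*p <= arr[h + 3] + 2 ==> 2*b >= h) || arr[0] + 9 <= -1 must hold; in canonical form it is (2*p <= arr[h + 3] + 2 ==> 2*b >= h) || arr[0] <= -10.
Before arr[4] := b + 1: (2*p <= store(arr, 4, b + 1)[h + 3] + 2 ==> 2*b >= h) || arr[0] <= -10
Before the loop (bound <=1), unroll the exhaustion recursion (WP_0 = exit-now case; WP_j = one more guarded iteration, up to j = 1):
  WP_0: (!(c < b - 8)) && ((2*p <= store(arr, 4, b + 1)[h + 3] + 2 ==> 2*b >= h) || arr[0] <= -10)
  WP_1: (c < b - 8 ==> (2*c >= 8 && (!(c < b - 8)) && ((2*p <= store(arr, 4, b + 1)[h + 3] + 2 ==> 2*b >= h) || arr[0] <= -10))) && ((!(c < b - 8)) ==> ((2*p <= store(arr, 4, b + 1)[h + 3] + 2 ==> 2*b >= h) || arr[0] <= -10))
So before the loop: (c < b - 8 ==> (2*c >= 8 && (!(c < b - 8)) && ((2*p <= store(arr, 4, b + 1)[h + 3] + 2 ==> 2*b >= h) || arr[0] <= -10))) && ((!(c < b - 8)) ==> ((2*p <= store(arr, 4, b + 1)[h + 3] + 2 ==> 2*b >= h) || arr[0] <= -10))
Before p := arr[p + 1] + 1: (c < b - 8 ==> (2*c >= 8 && (!(c < b - 8)) && ((2*arr[p + 1] <= store(arr, 4, b + 1)[h + 3] ==> 2*b >= h) || arr[0] <= -10))) && ((!(c < b - 8)) ==> ((2*arr[p + 1] <= store(arr, 4, b + 1)[h + 3] ==> 2*b >= h) || arr[0] <= -10))
The weakest precondition is (c < b - 8 ==> (2*c >= 8 && (!(c < b - 8)) && ((2*arr[p + 1] <= store(arr, 4, b + 1)[h + 3] ==> 2*b >= h) || arr[0] <= -10))) && ((!(c < b - 8)) ==> ((2*arr[p + 1] <= store(arr, 4, b + 1)[h + 3] ==> 2*b >= h) || arr[0] <= -10)).
Check whether (c < -13 ==> (2*c >= 8 && (!(c < -13)) && ((2*arr[p + 1] <= store(arr, 4, -4)[h + 3] ==> h <= -10) || arr[0] <= -10))) && ((!(c < -13)) ==> ((2*arr[p + 1] <= store(arr, 4, -4)[h + 3] ==> h <= -10) || arr[0] <= -10)) && b == 4 implies it.
Countermodel: at the initial state arr = {[0] = 2, [4] = 2, [6] = 15521, [6521] = 31041, elsewhere 2}, b = 4, c = -5, h = 6518, p = 5, the precondition holds but the weakest precondition fails.
Answer: invalid


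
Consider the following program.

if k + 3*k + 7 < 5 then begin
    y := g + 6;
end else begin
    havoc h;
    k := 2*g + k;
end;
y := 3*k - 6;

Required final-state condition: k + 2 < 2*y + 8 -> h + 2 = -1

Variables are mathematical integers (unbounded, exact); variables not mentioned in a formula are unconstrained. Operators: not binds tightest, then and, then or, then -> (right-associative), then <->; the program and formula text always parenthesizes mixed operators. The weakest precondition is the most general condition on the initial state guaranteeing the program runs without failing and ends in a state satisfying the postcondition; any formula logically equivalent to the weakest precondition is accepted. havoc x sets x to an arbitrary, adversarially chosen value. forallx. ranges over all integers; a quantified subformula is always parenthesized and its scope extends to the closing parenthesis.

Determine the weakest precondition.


Working backward. After the program, the postcondition k + 2 < 2*y + 8 -> h + 2 = -1 must hold; in canonical form it is k < 2*y + 6 -> h = -3.
Before y := 3*k - 6: 5*k > 6 -> h = -3
Then branch requires 5*k > 6 -> h = -3; else branch requires forall h_1. (10*g + 5*k > 6 -> h_1 = -3).
Before the if: (4*k < -2 -> (5*k > 6 -> h = -3)) and ((not (4*k < -2)) -> (forall h_1. (10*g + 5*k > 6 -> h_1 = -3)))
Answer: WP = (4*k < -2 -> (5*k > 6 -> h = -3)) and ((not (4*k < -2)) -> (forall h_1. (10*g + 5*k > 6 -> h_1 = -3)))


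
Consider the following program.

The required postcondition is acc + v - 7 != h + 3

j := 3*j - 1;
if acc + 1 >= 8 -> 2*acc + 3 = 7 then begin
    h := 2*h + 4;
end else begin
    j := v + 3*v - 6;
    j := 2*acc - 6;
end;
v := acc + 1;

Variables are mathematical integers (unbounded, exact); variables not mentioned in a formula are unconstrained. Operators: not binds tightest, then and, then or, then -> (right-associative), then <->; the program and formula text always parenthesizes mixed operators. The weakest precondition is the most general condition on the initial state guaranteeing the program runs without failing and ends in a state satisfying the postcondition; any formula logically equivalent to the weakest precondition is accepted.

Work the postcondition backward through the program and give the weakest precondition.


Working backward. After the program, the postcondition acc + v - 7 != h + 3 must hold; in canonical form it is acc + v != h + 10.
Before v := acc + 1: 2*acc != h + 9
Then branch requires 2*acc != 2*h + 13; else branch requires 2*acc != h + 9.
Before the if: ((acc >= 7 -> 2*acc = 4) -> 2*acc != 2*h + 13) and ((not (acc >= 7 -> 2*acc = 4)) -> 2*acc != h + 9)
Before j := 3*j - 1: ((acc >= 7 -> 2*acc = 4) -> 2*acc != 2*h + 13) and ((not (acc >= 7 -> 2*acc = 4)) -> 2*acc != h + 9)
Answer: WP = ((acc >= 7 -> 2*acc = 4) -> 2*acc != 2*h + 13) and ((not (acc >= 7 -> 2*acc = 4)) -> 2*acc != h + 9)


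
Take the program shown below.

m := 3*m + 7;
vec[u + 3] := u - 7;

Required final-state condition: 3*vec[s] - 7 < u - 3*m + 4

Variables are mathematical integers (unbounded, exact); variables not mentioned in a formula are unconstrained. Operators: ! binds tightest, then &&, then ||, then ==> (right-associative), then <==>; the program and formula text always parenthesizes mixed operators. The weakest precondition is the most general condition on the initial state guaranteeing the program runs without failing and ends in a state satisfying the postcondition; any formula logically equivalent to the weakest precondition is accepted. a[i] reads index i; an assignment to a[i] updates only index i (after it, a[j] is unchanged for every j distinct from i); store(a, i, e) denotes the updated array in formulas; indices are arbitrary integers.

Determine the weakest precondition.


Working backward. After the program, the postcondition 3*vec[s] - 7 < u - 3*m + 4 must hold; in canonical form it is 3*vec[s] + 3*m < u + 11.
Before vec[u + 3] := u - 7: 3*store(vec, u + 3, u - 7)[s] + 3*m < u + 11
Before m := 3*m + 7: 3*store(vec, u + 3, u - 7)[s] + 9*m < u - 10
Answer: WP = 3*store(vec, u + 3, u - 7)[s] + 9*m < u - 10


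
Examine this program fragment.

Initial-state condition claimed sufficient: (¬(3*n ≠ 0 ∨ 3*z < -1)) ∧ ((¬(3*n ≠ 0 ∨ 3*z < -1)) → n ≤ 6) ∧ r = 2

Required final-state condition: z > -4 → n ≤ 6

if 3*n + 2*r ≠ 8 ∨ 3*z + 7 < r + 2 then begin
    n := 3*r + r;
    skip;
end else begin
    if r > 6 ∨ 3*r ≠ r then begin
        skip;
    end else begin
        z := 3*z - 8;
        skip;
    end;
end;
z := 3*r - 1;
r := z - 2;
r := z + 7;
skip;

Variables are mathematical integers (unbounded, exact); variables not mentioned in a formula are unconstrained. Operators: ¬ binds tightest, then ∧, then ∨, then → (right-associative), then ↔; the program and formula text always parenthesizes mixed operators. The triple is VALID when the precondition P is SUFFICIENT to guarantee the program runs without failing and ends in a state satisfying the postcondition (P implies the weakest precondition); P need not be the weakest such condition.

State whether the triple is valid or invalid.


Working backward. After the program, z > -4 → n ≤ 6 must hold.
Before skip: z > -4 → n ≤ 6
Before r := z + 7: z > -4 → n ≤ 6
Before r := z - 2: z > -4 → n ≤ 6
Before z := 3*r - 1: 3*r > -3 → n ≤ 6
Then branch requires 3*r > -3 → 4*r ≤ 6; else branch requires ((r > 6 ∨ 2*r ≠ 0) → (3*r > -3 → n ≤ 6)) ∧ ((¬(r > 6 ∨ 2*r ≠ 0)) → (3*r > -3 → n ≤ 6)).
Before the if: ((3*n + 2*r ≠ 8 ∨ 3*z < r - 5) → (3*r > -3 → 4*r ≤ 6)) ∧ ((¬(3*n + 2*r ≠ 8 ∨ 3*z < r - 5)) → (((r > 6 ∨ 2*r ≠ 0) → (3*r > -3 → n ≤ 6)) ∧ ((¬(r > 6 ∨ 2*r ≠ 0)) → (3*r > -3 → n ≤ 6))))
The weakest precondition is ((3*n + 2*r ≠ 8 ∨ 3*z < r - 5) → (3*r > -3 → 4*r ≤ 6)) ∧ ((¬(3*n + 2*r ≠ 8 ∨ 3*z < r - 5)) → (((r > 6 ∨ 2*r ≠ 0) → (3*r > -3 → n ≤ 6)) ∧ ((¬(r > 6 ∨ 2*r ≠ 0)) → (3*r > -3 → n ≤ 6)))).
Check whether (¬(3*n ≠ 0 ∨ 3*z < -1)) ∧ ((¬(3*n ≠ 0 ∨ 3*z < -1)) → n ≤ 6) ∧ r = 2 implies it.
Countermodel: at the initial state n = 0, r = 2, z = 0, the precondition holds but the weakest precondition fails.
Answer: invalid
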